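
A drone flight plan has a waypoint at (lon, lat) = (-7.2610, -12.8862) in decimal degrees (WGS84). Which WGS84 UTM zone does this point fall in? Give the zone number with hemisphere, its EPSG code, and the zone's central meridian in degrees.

UTM zone = ⌊(λ + 180)/6⌋ + 1; -7.2610° ∈ [-12°, -6°) → zone 29.
Hemisphere: S (φ < 0).
Central meridian λ₀ = 6×29 − 183 = -9°.
EPSG code: 32729.

Zone 29S (EPSG:32729), central meridian -9°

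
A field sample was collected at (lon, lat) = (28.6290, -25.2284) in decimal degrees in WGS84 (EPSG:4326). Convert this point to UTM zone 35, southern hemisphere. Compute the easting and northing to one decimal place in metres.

E 664090.9 m, N 7208767.0 m

Zone 35 central meridian λ₀ = 6×35 − 183 = 27°; Δλ = +1.6290°.
Transverse Mercator on WGS84 with k₀ = 0.9996 gives E = 664090.909 m, N = 7208767.030 m.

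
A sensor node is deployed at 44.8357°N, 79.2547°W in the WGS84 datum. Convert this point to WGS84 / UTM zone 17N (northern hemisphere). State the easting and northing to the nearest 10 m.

E 637950 m, N 4966180 m

Zone 17 central meridian λ₀ = 6×17 − 183 = -81°; Δλ = +1.7453°.
Transverse Mercator on WGS84 with k₀ = 0.9996 gives E = 637949.051 m, N = 4966180.647 m.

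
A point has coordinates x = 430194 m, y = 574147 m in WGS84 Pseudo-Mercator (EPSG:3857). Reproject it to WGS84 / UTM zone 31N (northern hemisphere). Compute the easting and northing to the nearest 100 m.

Web Mercator inverse (R = 6378137 m) → φ = 5.15069872°, λ = 3.86449845°.
UTM 31N forward: E = 595814.777 m, N = 569387.240 m.

E 595800 m, N 569400 m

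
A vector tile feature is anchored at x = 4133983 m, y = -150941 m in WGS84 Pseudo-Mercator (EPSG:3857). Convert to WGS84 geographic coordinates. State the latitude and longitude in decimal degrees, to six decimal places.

R = 6378137 m. λ = x/R = 37.13620113°.
φ = 2·arctan(exp(y/R)) − 90° = 2·arctan(0.97661) − 90° = -1.35579953°.

lat -1.355800°, lon 37.136201°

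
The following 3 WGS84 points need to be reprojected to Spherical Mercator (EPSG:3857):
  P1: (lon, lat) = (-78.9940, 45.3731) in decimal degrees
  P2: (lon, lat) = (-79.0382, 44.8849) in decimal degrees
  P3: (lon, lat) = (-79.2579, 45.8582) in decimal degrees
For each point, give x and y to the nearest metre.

Web Mercator: x = R·λ, y = R·ln tan(π/4+φ/2), R = 6378137 m.
P1 (45.3731°, -78.9940°) → (-8793571.856, 5680450.940) m.
P2 (44.8849°, -79.0382°) → (-8798492.177, 5603419.511) m.
P3 (45.8582°, -79.2579°) → (-8822949.069, 5757654.716) m.

P1: x -8793572 m, y 5680451 m; P2: x -8798492 m, y 5603420 m; P3: x -8822949 m, y 5757655 m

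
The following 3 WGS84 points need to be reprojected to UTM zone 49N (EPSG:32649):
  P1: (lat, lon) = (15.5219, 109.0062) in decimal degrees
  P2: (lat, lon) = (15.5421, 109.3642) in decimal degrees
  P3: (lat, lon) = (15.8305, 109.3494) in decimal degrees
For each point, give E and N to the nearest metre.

UTM zone 49N: λ₀ = 111°, k₀ = 0.9996.
P1 (15.5219°, 109.0062°) → (286143.114, 1717047.822) m.
P2 (15.5421°, 109.3642°) → (324569.613, 1718957.243) m.
P3 (15.8305°, 109.3494°) → (323230.647, 1750881.107) m.

P1: E 286143 m, N 1717048 m; P2: E 324570 m, N 1718957 m; P3: E 323231 m, N 1750881 m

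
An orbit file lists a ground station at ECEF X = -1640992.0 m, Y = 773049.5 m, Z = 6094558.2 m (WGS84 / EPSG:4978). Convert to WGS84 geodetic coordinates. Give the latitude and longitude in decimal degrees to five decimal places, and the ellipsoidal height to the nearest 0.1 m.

λ = atan2(Y, X) = 154.77549910°; p = √(X²+Y²) = 1813962.6 m.
Bowring's method on WGS84 (a = 6378137 m, b = 6356752.314 m) gives φ = 73.53000023°, h = 296.793 m.

lat 73.53000°, lon 154.77550°, h 296.8 m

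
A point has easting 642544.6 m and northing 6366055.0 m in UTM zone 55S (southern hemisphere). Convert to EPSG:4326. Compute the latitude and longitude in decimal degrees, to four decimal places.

Zone 55S: λ₀ = 147°, k₀ = 0.9996, false easting 500000 m, false northing 10000000 m.
Meridian distance M = (N − FN)/k₀ = -3635399.2 m.
Inverse transverse Mercator on WGS84 gives φ = -32.83429960°, λ = 148.52299967°.

lat -32.8343°, lon 148.5230°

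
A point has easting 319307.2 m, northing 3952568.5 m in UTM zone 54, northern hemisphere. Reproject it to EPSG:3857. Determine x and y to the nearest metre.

Unproject from UTM 54N (λ₀ = 141°) → φ = 35.70049962°, λ = 139.00280012°.
Web Mercator (R = 6378137 m): x = 15473720.928 m, y = 4259488.454 m.

x 15473721 m, y 4259488 m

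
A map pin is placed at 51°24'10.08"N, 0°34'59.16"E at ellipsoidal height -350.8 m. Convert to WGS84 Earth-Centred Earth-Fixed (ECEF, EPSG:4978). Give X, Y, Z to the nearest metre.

WGS84: a = 6378137 m, e² = 0.006694380; N(φ) = a/√(1−e²sin²φ) = 6391217.466 m.
X = (N+h)·cosφ·cosλ = 3986680.769 m; Y = (N+h)·cosφ·sinλ = 40573.910 m; Z = (N(1−e²)+h)·sinφ = 4961349.134 m.

X 3986681 m, Y 40574 m, Z 4961349 m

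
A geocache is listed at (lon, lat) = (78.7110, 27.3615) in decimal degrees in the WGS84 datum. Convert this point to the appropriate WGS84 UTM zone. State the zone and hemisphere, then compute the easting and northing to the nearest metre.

Zone 44N: E 273592 m, N 3028555 m

Longitude 78.7110° lies in the 6° band [78°, 84°), giving zone 44; latitude is north of the equator, so 44N.
Zone 44 central meridian λ₀ = 6×44 − 183 = 81°; Δλ = -2.2890°.
Transverse Mercator on WGS84 with k₀ = 0.9996 gives E = 273592.117 m, N = 3028555.029 m.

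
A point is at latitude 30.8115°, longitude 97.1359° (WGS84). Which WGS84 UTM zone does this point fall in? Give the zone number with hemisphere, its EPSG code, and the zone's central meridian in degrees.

UTM zone = ⌊(λ + 180)/6⌋ + 1; 97.1359° ∈ [96°, 102°) → zone 47.
Hemisphere: N (φ ≥ 0).
Central meridian λ₀ = 6×47 − 183 = 99°.
EPSG code: 32647.

Zone 47N (EPSG:32647), central meridian 99°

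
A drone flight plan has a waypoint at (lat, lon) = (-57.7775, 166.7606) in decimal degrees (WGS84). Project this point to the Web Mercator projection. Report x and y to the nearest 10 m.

x 18563710 m, y -7920720 m

Web Mercator is spherical with R = a = 6378137 m.
x = R·λ = 6378137 × 2.910521533 = 18563705.076 m.
y = R·ln tan(π/4 + φ/2) = 6378137 × -1.241855068 = -7920721.755 m.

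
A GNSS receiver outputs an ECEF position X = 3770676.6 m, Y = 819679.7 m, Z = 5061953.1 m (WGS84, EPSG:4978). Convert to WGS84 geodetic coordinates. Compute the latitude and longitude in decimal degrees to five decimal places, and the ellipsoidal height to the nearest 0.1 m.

λ = atan2(Y, X) = 12.26430066°; p = √(X²+Y²) = 3858740.3 m.
Bowring's method on WGS84 (a = 6378137 m, b = 6356752.314 m) gives φ = 52.86700008°, h = 414.821 m.

lat 52.86700°, lon 12.26430°, h 414.8 m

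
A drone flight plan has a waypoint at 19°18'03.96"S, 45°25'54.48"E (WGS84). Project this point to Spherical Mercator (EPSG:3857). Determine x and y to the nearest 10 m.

Web Mercator is spherical with R = a = 6378137 m.
x = R·λ = 6378137 × 0.792934495 = 5057444.842 m.
y = R·ln tan(π/4 + φ/2) = 6378137 × -0.343425962 = -2190417.836 m.

x 5057440 m, y -2190420 m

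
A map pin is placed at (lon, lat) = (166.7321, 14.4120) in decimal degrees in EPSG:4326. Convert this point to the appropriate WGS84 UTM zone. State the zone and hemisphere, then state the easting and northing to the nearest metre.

Zone 58N: E 686738 m, N 1593995 m

Longitude 166.7321° lies in the 6° band [162°, 168°), giving zone 58; latitude is north of the equator, so 58N.
Zone 58 central meridian λ₀ = 6×58 − 183 = 165°; Δλ = +1.7321°.
Transverse Mercator on WGS84 with k₀ = 0.9996 gives E = 686737.867 m, N = 1593994.927 m.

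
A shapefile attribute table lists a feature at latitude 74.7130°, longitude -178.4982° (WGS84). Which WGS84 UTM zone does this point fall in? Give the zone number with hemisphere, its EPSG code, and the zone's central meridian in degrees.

Zone 1N (EPSG:32601), central meridian -177°

UTM zone = ⌊(λ + 180)/6⌋ + 1; -178.4982° ∈ [-180°, -174°) → zone 1.
Hemisphere: N (φ ≥ 0).
Central meridian λ₀ = 6×1 − 183 = -177°.
EPSG code: 32601.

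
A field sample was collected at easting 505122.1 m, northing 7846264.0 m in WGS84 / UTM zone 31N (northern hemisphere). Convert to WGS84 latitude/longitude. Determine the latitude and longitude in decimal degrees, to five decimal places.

Zone 31N: λ₀ = 3°, k₀ = 0.9996, false easting 500000 m.
Meridian distance M = (N − FN)/k₀ = 7849403.8 m.
Inverse transverse Mercator on WGS84 gives φ = 70.72080007°, λ = 3.13899909°.

lat 70.72080°, lon 3.13900°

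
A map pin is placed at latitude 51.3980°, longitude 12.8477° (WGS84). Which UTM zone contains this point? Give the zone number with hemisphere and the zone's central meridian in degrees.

UTM zone = ⌊(λ + 180)/6⌋ + 1; 12.8477° ∈ [12°, 18°) → zone 33.
Hemisphere: N (φ ≥ 0).
Central meridian λ₀ = 6×33 − 183 = 15°.

Zone 33N, central meridian 15°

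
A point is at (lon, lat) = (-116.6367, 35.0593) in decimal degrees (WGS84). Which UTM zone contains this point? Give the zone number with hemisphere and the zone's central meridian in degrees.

Zone 11N, central meridian -117°

UTM zone = ⌊(λ + 180)/6⌋ + 1; -116.6367° ∈ [-120°, -114°) → zone 11.
Hemisphere: N (φ ≥ 0).
Central meridian λ₀ = 6×11 − 183 = -117°.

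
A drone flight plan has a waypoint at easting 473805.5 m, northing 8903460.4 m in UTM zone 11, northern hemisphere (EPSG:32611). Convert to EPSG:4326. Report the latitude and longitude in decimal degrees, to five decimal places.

lat 80.19320°, lon -118.37770°

Zone 11N: λ₀ = -117°, k₀ = 0.9996, false easting 500000 m.
Meridian distance M = (N − FN)/k₀ = 8907023.2 m.
Inverse transverse Mercator on WGS84 gives φ = 80.19320041°, λ = -118.37769760°.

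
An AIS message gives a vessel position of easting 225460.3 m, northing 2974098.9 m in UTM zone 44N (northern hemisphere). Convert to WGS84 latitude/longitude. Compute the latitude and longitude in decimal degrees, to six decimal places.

lat 26.861600°, lon 78.236900°

Zone 44N: λ₀ = 81°, k₀ = 0.9996, false easting 500000 m.
Meridian distance M = (N − FN)/k₀ = 2975289.0 m.
Inverse transverse Mercator on WGS84 gives φ = 26.86159964°, λ = 78.23690007°.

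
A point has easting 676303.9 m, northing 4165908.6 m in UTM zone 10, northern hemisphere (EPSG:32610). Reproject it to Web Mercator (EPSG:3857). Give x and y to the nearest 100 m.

x -13469900 m, y 4526400 m

Unproject from UTM 10N (λ₀ = -123°) → φ = 37.62339967°, λ = -121.00219967°.
Web Mercator (R = 6378137 m): x = -13469903.252 m, y = 4526360.573 m.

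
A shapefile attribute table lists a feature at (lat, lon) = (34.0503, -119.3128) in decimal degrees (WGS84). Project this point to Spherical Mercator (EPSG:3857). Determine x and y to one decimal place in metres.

Web Mercator is spherical with R = a = 6378137 m.
x = R·λ = 6378137 × -2.082401200 = -13281840.141 m.
y = R·ln tan(π/4 + φ/2) = 6378137 × 0.632717373 = 4035558.089 m.

x -13281840.1 m, y 4035558.1 m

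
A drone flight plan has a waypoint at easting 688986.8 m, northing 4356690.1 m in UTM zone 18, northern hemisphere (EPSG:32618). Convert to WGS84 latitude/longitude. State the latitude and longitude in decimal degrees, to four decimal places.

Zone 18N: λ₀ = -75°, k₀ = 0.9996, false easting 500000 m.
Meridian distance M = (N − FN)/k₀ = 4358433.5 m.
Inverse transverse Mercator on WGS84 gives φ = 39.33900028°, λ = -72.80709979°.

lat 39.3390°, lon -72.8071°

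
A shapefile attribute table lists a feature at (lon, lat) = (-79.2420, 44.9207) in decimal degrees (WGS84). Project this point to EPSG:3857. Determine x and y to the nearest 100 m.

Web Mercator is spherical with R = a = 6378137 m.
x = R·λ = 6378137 × -1.383033806 = -8821179.089 m.
y = R·ln tan(π/4 + φ/2) = 6378137 × 0.879417603 = 5609045.952 m.

x -8821200 m, y 5609000 m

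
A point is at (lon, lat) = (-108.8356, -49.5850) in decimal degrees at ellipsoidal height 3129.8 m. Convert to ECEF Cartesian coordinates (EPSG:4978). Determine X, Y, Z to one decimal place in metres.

X -1338275.8 m, Y -3923167.5 m, Z -4835374.1 m

WGS84: a = 6378137 m, e² = 0.006694380; N(φ) = a/√(1−e²sin²φ) = 6390548.675 m.
X = (N+h)·cosφ·cosλ = -1338275.848 m; Y = (N+h)·cosφ·sinλ = -3923167.521 m; Z = (N(1−e²)+h)·sinφ = -4835374.127 m.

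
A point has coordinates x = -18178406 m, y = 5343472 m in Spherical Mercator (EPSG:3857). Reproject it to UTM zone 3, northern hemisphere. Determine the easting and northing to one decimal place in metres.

Web Mercator inverse (R = 6378137 m) → φ = 43.20660307°, λ = -163.29939951°.
UTM 3N forward: E = 638149.121 m, N = 4785161.981 m.

E 638149.1 m, N 4785162.0 m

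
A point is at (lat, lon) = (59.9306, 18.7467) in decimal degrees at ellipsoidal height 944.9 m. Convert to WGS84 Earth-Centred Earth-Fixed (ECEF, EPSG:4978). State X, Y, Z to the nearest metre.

WGS84: a = 6378137 m, e² = 0.006694380; N(φ) = a/√(1−e²sin²φ) = 6394186.594 m.
X = (N+h)·cosφ·cosλ = 3034280.798 m; Y = (N+h)·cosφ·sinλ = 1029804.644 m; Z = (N(1−e²)+h)·sinφ = 5497424.828 m.

X 3034281 m, Y 1029805 m, Z 5497425 m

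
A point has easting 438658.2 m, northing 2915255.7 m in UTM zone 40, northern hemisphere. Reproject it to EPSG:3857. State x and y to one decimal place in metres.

x 6276771.8 m, y 3043240.3 m

Unproject from UTM 40N (λ₀ = 57°) → φ = 26.35600026°, λ = 56.38520036°.
Web Mercator (R = 6378137 m): x = 6276771.792 m, y = 3043240.330 m.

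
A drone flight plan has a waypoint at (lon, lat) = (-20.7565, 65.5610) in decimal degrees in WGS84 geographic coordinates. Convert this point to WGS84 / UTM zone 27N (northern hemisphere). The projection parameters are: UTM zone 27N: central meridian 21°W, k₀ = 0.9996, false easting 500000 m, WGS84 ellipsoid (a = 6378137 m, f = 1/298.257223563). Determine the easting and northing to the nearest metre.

E 511241 m, N 7271001 m

Zone 27 central meridian λ₀ = 6×27 − 183 = -21°; Δλ = +0.2435°.
Transverse Mercator on WGS84 with k₀ = 0.9996 gives E = 511241.253 m, N = 7271001.019 m.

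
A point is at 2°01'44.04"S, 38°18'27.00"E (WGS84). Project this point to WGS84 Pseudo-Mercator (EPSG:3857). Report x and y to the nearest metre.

x 4264371 m, y -225903 m

Web Mercator is spherical with R = a = 6378137 m.
x = R·λ = 6378137 × 0.668592003 = 4264371.394 m.
y = R·ln tan(π/4 + φ/2) = 6378137 × -0.035418388 = -225903.331 m.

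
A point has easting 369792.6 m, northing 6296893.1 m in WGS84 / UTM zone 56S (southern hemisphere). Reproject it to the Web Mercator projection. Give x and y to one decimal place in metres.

x 16875912.4 m, y -3956454.9 m

Unproject from UTM 56S (λ₀ = 153°) → φ = -33.45949992°, λ = 151.59889999°.
Web Mercator (R = 6378137 m): x = 16875912.352 m, y = -3956454.928 m.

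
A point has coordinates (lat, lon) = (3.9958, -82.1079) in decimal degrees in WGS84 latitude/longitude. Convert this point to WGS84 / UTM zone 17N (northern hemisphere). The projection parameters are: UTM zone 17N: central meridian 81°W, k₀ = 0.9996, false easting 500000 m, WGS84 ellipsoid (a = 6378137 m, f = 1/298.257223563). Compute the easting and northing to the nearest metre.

Zone 17 central meridian λ₀ = 6×17 − 183 = -81°; Δλ = -1.1079°.
Transverse Mercator on WGS84 with k₀ = 0.9996 gives E = 377008.506 m, N = 441746.011 m.

E 377009 m, N 441746 m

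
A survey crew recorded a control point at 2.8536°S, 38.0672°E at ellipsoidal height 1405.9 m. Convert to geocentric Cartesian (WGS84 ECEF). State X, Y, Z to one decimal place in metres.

X 5016352.0 m, Y 3928687.2 m, Z -315476.9 m

WGS84: a = 6378137 m, e² = 0.006694380; N(φ) = a/√(1−e²sin²φ) = 6378189.913 m.
X = (N+h)·cosφ·cosλ = 5016352.042 m; Y = (N+h)·cosφ·sinλ = 3928687.249 m; Z = (N(1−e²)+h)·sinφ = -315476.930 m.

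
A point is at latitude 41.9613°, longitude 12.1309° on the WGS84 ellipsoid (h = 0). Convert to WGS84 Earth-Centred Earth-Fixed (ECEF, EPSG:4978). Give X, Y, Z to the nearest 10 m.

X 4643810 m, Y 998170 m, Z 4242410 m

WGS84: a = 6378137 m, e² = 0.006694380; N(φ) = a/√(1−e²sin²φ) = 6387702.775 m.
X = (N+h)·cosφ·cosλ = 4643809.689 m; Y = (N+h)·cosφ·sinλ = 998166.379 m; Z = (N(1−e²)+h)·sinφ = 4242408.441 m.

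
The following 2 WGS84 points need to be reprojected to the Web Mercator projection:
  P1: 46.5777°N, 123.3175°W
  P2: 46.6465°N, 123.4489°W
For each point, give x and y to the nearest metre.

Web Mercator: x = R·λ, y = R·ln tan(π/4+φ/2), R = 6378137 m.
P1 (46.5777°, -123.3175°) → (-13727641.306, 5873414.328) m.
P2 (46.6465°, -123.4489°) → (-13742268.687, 5884563.553) m.

P1: x -13727641 m, y 5873414 m; P2: x -13742269 m, y 5884564 m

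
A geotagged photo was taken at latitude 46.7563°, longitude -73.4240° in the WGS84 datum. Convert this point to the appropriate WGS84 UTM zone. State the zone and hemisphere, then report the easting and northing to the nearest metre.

Longitude -73.4240° lies in the 6° band [-78°, -72°), giving zone 18; latitude is north of the equator, so 18N.
Zone 18 central meridian λ₀ = 6×18 − 183 = -75°; Δλ = +1.5760°.
Transverse Mercator on WGS84 with k₀ = 0.9996 gives E = 620359.101 m, N = 5179289.154 m.

Zone 18N: E 620359 m, N 5179289 m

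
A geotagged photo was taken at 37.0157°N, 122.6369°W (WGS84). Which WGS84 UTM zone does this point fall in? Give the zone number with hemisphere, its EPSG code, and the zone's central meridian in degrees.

Zone 10N (EPSG:32610), central meridian -123°

UTM zone = ⌊(λ + 180)/6⌋ + 1; -122.6369° ∈ [-126°, -120°) → zone 10.
Hemisphere: N (φ ≥ 0).
Central meridian λ₀ = 6×10 − 183 = -123°.
EPSG code: 32610.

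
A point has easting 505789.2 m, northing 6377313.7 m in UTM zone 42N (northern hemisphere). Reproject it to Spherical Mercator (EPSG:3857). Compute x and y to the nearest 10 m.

x 7691810 m, y 7870950 m

Unproject from UTM 42N (λ₀ = 69°) → φ = 57.53830024°, λ = 69.09669930°.
Web Mercator (R = 6378137 m): x = 7691809.382 m, y = 7870947.848 m.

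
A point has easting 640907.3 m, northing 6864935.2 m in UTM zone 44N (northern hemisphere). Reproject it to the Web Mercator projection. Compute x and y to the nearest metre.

x 9315349 m, y 8833320 m

Unproject from UTM 44N (λ₀ = 81°) → φ = 61.89089973°, λ = 83.68120000°.
Web Mercator (R = 6378137 m): x = 9315348.573 m, y = 8833319.514 m.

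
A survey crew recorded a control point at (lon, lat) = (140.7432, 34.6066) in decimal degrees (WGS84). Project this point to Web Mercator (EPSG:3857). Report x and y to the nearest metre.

Web Mercator is spherical with R = a = 6378137 m.
x = R·λ = 6378137 × 2.456432240 = 15667461.357 m.
y = R·ln tan(π/4 + φ/2) = 6378137 × 0.644474608 = 4110547.341 m.

x 15667461 m, y 4110547 m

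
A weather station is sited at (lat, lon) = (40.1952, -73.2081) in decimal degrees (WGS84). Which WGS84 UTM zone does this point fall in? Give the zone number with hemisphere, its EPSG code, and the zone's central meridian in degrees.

Zone 18N (EPSG:32618), central meridian -75°

UTM zone = ⌊(λ + 180)/6⌋ + 1; -73.2081° ∈ [-78°, -72°) → zone 18.
Hemisphere: N (φ ≥ 0).
Central meridian λ₀ = 6×18 − 183 = -75°.
EPSG code: 32618.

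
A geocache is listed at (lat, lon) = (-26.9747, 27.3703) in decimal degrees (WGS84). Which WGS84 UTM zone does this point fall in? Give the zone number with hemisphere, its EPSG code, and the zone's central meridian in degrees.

Zone 35S (EPSG:32735), central meridian 27°

UTM zone = ⌊(λ + 180)/6⌋ + 1; 27.3703° ∈ [24°, 30°) → zone 35.
Hemisphere: S (φ < 0).
Central meridian λ₀ = 6×35 − 183 = 27°.
EPSG code: 32735.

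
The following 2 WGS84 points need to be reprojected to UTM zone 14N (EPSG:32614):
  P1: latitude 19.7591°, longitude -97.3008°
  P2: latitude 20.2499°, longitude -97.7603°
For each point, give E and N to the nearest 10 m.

P1: E 678030 m, N 2185720 m; P2: E 629480 m, N 2239620 m

UTM zone 14N: λ₀ = -99°, k₀ = 0.9996.
P1 (19.7591°, -97.3008°) → (678034.303, 2185716.334) m.
P2 (20.2499°, -97.7603°) → (629480.961, 2239620.519) m.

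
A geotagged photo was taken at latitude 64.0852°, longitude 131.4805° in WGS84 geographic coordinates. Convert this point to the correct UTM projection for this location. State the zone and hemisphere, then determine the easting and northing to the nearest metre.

Longitude 131.4805° lies in the 6° band [126°, 132°), giving zone 52; latitude is north of the equator, so 52N.
Zone 52 central meridian λ₀ = 6×52 − 183 = 129°; Δλ = +2.4805°.
Transverse Mercator on WGS84 with k₀ = 0.9996 gives E = 620933.723 m, N = 7108863.352 m.

Zone 52N: E 620934 m, N 7108863 m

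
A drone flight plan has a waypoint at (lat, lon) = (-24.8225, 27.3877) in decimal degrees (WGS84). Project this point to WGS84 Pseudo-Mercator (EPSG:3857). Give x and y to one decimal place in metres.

x 3048784.8 m, y -2853958.4 m

Web Mercator is spherical with R = a = 6378137 m.
x = R·λ = 6378137 × 0.478005540 = 3048784.818 m.
y = R·ln tan(π/4 + φ/2) = 6378137 × -0.447459571 = -2853958.446 m.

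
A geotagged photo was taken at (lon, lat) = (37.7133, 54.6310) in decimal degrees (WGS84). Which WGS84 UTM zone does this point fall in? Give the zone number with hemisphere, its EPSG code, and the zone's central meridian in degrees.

Zone 37N (EPSG:32637), central meridian 39°

UTM zone = ⌊(λ + 180)/6⌋ + 1; 37.7133° ∈ [36°, 42°) → zone 37.
Hemisphere: N (φ ≥ 0).
Central meridian λ₀ = 6×37 − 183 = 39°.
EPSG code: 32637.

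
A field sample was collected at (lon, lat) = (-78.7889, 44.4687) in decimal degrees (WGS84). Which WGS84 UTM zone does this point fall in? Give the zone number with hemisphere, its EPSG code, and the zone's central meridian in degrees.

Zone 17N (EPSG:32617), central meridian -81°

UTM zone = ⌊(λ + 180)/6⌋ + 1; -78.7889° ∈ [-84°, -78°) → zone 17.
Hemisphere: N (φ ≥ 0).
Central meridian λ₀ = 6×17 − 183 = -81°.
EPSG code: 32617.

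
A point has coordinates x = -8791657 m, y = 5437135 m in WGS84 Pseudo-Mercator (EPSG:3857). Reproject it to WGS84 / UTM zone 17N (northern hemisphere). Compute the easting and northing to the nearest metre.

Web Mercator inverse (R = 6378137 m) → φ = 43.81679875°, λ = -78.97679856°.
UTM 17N forward: E = 662708.112 m, N = 4853514.786 m.

E 662708 m, N 4853515 m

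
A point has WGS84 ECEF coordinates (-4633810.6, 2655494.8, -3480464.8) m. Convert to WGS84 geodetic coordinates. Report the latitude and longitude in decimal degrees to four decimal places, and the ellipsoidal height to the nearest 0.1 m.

λ = atan2(Y, X) = 150.18430022°; p = √(X²+Y²) = 5340772.7 m.
Bowring's method on WGS84 (a = 6378137 m, b = 6356752.314 m) gives φ = -33.26759975°, h = 3014.114 m.

lat -33.2676°, lon 150.1843°, h 3014.1 m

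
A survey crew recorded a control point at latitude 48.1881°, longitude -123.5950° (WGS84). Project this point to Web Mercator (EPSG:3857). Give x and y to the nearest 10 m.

Web Mercator is spherical with R = a = 6378137 m.
x = R·λ = 6378137 × -2.157139689 = -13758532.465 m.
y = R·ln tan(π/4 + φ/2) = 6378137 × 0.962382153 = 6138205.217 m.

x -13758530 m, y 6138210 m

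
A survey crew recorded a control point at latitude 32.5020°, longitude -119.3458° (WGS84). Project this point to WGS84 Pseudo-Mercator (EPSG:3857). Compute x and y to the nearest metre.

Web Mercator is spherical with R = a = 6378137 m.
x = R·λ = 6378137 × -2.082977158 = -13285513.684 m.
y = R·ln tan(π/4 + φ/2) = 6378137 × 0.600392845 = 3829387.821 m.

x -13285514 m, y 3829388 m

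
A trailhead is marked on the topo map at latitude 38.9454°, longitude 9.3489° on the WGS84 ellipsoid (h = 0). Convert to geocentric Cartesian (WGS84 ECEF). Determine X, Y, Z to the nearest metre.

WGS84: a = 6378137 m, e² = 0.006694380; N(φ) = a/√(1−e²sin²φ) = 6386588.957 m.
X = (N+h)·cosφ·cosλ = 4901163.305 m; Y = (N+h)·cosφ·sinλ = 806892.020 m; Z = (N(1−e²)+h)·sinφ = 3987604.600 m.

X 4901163 m, Y 806892 m, Z 3987605 m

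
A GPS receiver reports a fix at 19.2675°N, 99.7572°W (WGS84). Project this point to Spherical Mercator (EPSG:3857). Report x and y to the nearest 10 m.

x -11104920 m, y 2186460 m

Web Mercator is spherical with R = a = 6378137 m.
x = R·λ = 6378137 × -1.741091593 = -11104920.707 m.
y = R·ln tan(π/4 + φ/2) = 6378137 × 0.342804672 = 2186455.162 m.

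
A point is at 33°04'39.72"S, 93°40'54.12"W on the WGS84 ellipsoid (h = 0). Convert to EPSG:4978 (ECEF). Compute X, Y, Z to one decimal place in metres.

X -343528.3 m, Y -5338735.6 m, Z -3461182.6 m

WGS84: a = 6378137 m, e² = 0.006694380; N(φ) = a/√(1−e²sin²φ) = 6384505.732 m.
X = (N+h)·cosφ·cosλ = -343528.280 m; Y = (N+h)·cosφ·sinλ = -5338735.571 m; Z = (N(1−e²)+h)·sinφ = -3461182.558 m.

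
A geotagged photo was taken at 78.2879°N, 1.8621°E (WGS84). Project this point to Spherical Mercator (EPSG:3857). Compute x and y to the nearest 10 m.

Web Mercator is spherical with R = a = 6378137 m.
x = R·λ = 6378137 × 0.032499776 = 207288.024 m.
y = R·ln tan(π/4 + φ/2) = 6378137 × 2.277261023 = 14524682.791 m.

x 207290 m, y 14524680 m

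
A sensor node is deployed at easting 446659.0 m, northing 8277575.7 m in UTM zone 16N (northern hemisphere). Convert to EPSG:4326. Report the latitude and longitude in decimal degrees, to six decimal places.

lat 74.580200°, lon -88.797500°

Zone 16N: λ₀ = -87°, k₀ = 0.9996, false easting 500000 m.
Meridian distance M = (N − FN)/k₀ = 8280888.1 m.
Inverse transverse Mercator on WGS84 gives φ = 74.58019997°, λ = -88.79750016°.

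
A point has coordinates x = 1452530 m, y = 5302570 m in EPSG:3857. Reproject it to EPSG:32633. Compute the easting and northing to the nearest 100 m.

E 340800 m, N 4755800 m

Web Mercator inverse (R = 6378137 m) → φ = 42.93820012°, λ = 13.04829900°.
UTM 33N forward: E = 340758.462 m, N = 4755799.989 m.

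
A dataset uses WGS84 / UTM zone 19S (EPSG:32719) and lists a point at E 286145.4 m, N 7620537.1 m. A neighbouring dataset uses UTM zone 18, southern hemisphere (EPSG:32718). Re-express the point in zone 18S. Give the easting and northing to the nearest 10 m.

E 907870 m, N 7616810 m

UTM 19S → geographic: φ = -21.50510044°, λ = -71.06439994°.
UTM 18S (λ₀ = -75°) forward: E = 907866.504 m, N = 7616809.138 m.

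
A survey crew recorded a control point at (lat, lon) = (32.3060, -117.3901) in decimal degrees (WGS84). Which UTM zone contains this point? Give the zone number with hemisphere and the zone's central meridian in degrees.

Zone 11N, central meridian -117°

UTM zone = ⌊(λ + 180)/6⌋ + 1; -117.3901° ∈ [-120°, -114°) → zone 11.
Hemisphere: N (φ ≥ 0).
Central meridian λ₀ = 6×11 − 183 = -117°.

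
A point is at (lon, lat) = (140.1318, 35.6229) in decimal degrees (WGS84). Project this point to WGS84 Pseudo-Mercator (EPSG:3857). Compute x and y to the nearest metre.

x 15599401 m, y 4248856 m

Web Mercator is spherical with R = a = 6378137 m.
x = R·λ = 6378137 × 2.445761297 = 15599400.620 m.
y = R·ln tan(π/4 + φ/2) = 6378137 × 0.666159458 = 4248856.288 m.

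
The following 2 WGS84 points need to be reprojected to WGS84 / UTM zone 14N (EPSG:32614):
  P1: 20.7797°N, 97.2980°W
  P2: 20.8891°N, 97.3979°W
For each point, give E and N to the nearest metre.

UTM zone 14N: λ₀ = -99°, k₀ = 0.9996.
P1 (20.7797°, -97.2980°) → (677164.717, 2298700.490) m.
P2 (20.8891°, -97.3979°) → (666643.335, 2310704.988) m.

P1: E 677165 m, N 2298700 m; P2: E 666643 m, N 2310705 m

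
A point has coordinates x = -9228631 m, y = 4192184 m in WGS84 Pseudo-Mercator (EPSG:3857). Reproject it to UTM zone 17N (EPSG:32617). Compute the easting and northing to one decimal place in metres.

E 326850.5 m, N 3897767.7 m

Web Mercator inverse (R = 6378137 m) → φ = 35.20800321°, λ = -82.90220279°.
UTM 17N forward: E = 326850.491 m, N = 3897767.727 m.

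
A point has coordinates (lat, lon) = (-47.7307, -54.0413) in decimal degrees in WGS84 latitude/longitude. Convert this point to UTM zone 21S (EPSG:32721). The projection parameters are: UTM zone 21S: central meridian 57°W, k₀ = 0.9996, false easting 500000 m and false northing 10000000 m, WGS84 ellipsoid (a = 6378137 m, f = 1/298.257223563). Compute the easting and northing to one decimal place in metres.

Zone 21 central meridian λ₀ = 6×21 − 183 = -57°; Δλ = +2.9587°.
Transverse Mercator on WGS84 with k₀ = 0.9996 gives E = 721842.598 m, N = 4709390.266 m.

E 721842.6 m, N 4709390.3 m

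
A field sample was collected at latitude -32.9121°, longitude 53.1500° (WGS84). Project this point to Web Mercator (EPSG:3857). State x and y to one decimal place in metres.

x 5916630.9 m, y -3883642.5 m

Web Mercator is spherical with R = a = 6378137 m.
x = R·λ = 6378137 × 0.927642497 = 5916630.936 m.
y = R·ln tan(π/4 + φ/2) = 6378137 × -0.608899199 = -3883642.512 m.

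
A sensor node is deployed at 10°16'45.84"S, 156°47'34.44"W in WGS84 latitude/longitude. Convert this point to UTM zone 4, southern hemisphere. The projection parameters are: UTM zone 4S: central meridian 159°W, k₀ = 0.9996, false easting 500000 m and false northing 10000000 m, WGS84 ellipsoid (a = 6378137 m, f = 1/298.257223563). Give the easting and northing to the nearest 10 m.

E 741740 m, N 8862860 m

Zone 4 central meridian λ₀ = 6×4 − 183 = -159°; Δλ = +2.2071°.
Transverse Mercator on WGS84 with k₀ = 0.9996 gives E = 741735.111 m, N = 8862864.645 m.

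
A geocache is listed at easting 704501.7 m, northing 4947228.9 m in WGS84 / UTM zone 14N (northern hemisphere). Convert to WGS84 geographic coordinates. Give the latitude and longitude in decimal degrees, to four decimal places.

lat 44.6493°, lon -96.4210°

Zone 14N: λ₀ = -99°, k₀ = 0.9996, false easting 500000 m.
Meridian distance M = (N − FN)/k₀ = 4949208.6 m.
Inverse transverse Mercator on WGS84 gives φ = 44.64930024°, λ = -96.42100037°.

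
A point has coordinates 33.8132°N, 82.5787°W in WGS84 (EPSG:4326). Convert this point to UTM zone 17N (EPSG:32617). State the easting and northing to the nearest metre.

Zone 17 central meridian λ₀ = 6×17 − 183 = -81°; Δλ = -1.5787°.
Transverse Mercator on WGS84 with k₀ = 0.9996 gives E = 353885.033 m, N = 3742564.652 m.

E 353885 m, N 3742565 m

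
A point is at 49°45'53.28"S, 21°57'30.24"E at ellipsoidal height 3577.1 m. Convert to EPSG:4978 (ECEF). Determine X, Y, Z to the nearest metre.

WGS84: a = 6378137 m, e² = 0.006694380; N(φ) = a/√(1−e²sin²φ) = 6390615.167 m.
X = (N+h)·cosφ·cosλ = 3830558.742 m; Y = (N+h)·cosφ·sinλ = 1544411.940 m; Z = (N(1−e²)+h)·sinφ = -4848663.036 m.

X 3830559 m, Y 1544412 m, Z -4848663 m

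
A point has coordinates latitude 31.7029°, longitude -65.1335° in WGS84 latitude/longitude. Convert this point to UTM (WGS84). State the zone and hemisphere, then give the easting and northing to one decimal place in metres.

Zone 20N: E 297811.3 m, N 3509484.0 m

Longitude -65.1335° lies in the 6° band [-66°, -60°), giving zone 20; latitude is north of the equator, so 20N.
Zone 20 central meridian λ₀ = 6×20 − 183 = -63°; Δλ = -2.1335°.
Transverse Mercator on WGS84 with k₀ = 0.9996 gives E = 297811.346 m, N = 3509483.988 m.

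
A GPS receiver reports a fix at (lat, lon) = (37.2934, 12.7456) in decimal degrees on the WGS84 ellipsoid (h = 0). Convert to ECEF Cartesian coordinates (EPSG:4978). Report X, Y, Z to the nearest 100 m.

X 4955100 m, Y 1120800 m, Z 3843300 m

WGS84: a = 6378137 m, e² = 0.006694380; N(φ) = a/√(1−e²sin²φ) = 6385988.866 m.
X = (N+h)·cosφ·cosλ = 4955147.458 m; Y = (N+h)·cosφ·sinλ = 1120835.393 m; Z = (N(1−e²)+h)·sinφ = 3843347.761 m.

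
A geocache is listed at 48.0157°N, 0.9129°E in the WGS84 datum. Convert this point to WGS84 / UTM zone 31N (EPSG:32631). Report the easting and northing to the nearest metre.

Zone 31 central meridian λ₀ = 6×31 − 183 = 3°; Δλ = -2.0871°.
Transverse Mercator on WGS84 with k₀ = 0.9996 gives E = 344362.546 m, N = 5320152.761 m.

E 344363 m, N 5320153 m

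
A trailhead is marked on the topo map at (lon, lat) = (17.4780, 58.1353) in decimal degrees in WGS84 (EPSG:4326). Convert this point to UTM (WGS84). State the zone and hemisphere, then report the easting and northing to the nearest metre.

Longitude 17.4780° lies in the 6° band [12°, 18°), giving zone 33; latitude is north of the equator, so 33N.
Zone 33 central meridian λ₀ = 6×33 − 183 = 15°; Δλ = +2.4780°.
Transverse Mercator on WGS84 with k₀ = 0.9996 gives E = 645899.598 m, N = 6446453.894 m.

Zone 33N: E 645900 m, N 6446454 m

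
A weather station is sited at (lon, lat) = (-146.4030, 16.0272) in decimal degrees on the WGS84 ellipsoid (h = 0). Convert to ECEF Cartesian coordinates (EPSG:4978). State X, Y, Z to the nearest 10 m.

X -5107470 m, Y -3393010 m, Z 1749620 m

WGS84: a = 6378137 m, e² = 0.006694380; N(φ) = a/√(1−e²sin²φ) = 6379764.996 m.
X = (N+h)·cosφ·cosλ = -5107474.313 m; Y = (N+h)·cosφ·sinλ = -3393012.358 m; Z = (N(1−e²)+h)·sinφ = 1749621.128 m.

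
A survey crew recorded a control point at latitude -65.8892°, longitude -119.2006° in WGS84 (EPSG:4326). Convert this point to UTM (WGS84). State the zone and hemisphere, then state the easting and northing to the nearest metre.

Zone 11S: E 399706 m, N 2690682 m

Longitude -119.2006° lies in the 6° band [-120°, -114°), giving zone 11; latitude is south of the equator, so 11S.
Zone 11 central meridian λ₀ = 6×11 − 183 = -117°; Δλ = -2.2006°.
Transverse Mercator on WGS84 with k₀ = 0.9996 gives E = 399705.609 m, N = 2690681.654 m.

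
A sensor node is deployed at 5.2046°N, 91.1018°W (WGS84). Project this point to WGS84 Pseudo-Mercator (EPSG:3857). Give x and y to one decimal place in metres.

x -10141406.0 m, y 580171.8 m

Web Mercator is spherical with R = a = 6378137 m.
x = R·λ = 6378137 × -1.590026364 = -10141405.986 m.
y = R·ln tan(π/4 + φ/2) = 6378137 × 0.090962588 = 580171.846 m.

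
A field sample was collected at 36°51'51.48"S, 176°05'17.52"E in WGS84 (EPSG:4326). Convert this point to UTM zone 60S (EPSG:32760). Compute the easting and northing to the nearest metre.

Zone 60 central meridian λ₀ = 6×60 − 183 = 177°; Δλ = -0.9118°.
Transverse Mercator on WGS84 with k₀ = 0.9996 gives E = 418726.708 m, N = 5919793.118 m.

E 418727 m, N 5919793 m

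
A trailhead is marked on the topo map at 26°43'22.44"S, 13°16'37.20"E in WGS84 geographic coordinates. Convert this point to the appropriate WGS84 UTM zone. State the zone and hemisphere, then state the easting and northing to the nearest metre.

Longitude 13.2770° lies in the 6° band [12°, 18°), giving zone 33; latitude is south of the equator, so 33S.
Zone 33 central meridian λ₀ = 6×33 − 183 = 15°; Δλ = -1.7230°.
Transverse Mercator on WGS84 with k₀ = 0.9996 gives E = 328619.724 m, N = 7043096.541 m.

Zone 33S: E 328620 m, N 7043097 m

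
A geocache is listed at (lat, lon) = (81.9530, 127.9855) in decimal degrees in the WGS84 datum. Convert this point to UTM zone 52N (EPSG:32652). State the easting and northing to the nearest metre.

E 484146 m, N 9099721 m

Zone 52 central meridian λ₀ = 6×52 − 183 = 129°; Δλ = -1.0145°.
Transverse Mercator on WGS84 with k₀ = 0.9996 gives E = 484145.949 m, N = 9099721.468 m.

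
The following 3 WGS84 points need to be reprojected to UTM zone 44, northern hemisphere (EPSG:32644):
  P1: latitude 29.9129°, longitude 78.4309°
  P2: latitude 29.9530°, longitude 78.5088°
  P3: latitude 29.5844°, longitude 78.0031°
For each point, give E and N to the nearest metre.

P1: E 251958 m, N 3311908 m; P2: E 259578 m, N 3316188 m; P3: E 209691 m, N 3276486 m

UTM zone 44N: λ₀ = 81°, k₀ = 0.9996.
P1 (29.9129°, 78.4309°) → (251958.074, 3311908.386) m.
P2 (29.9530°, 78.5088°) → (259578.124, 3316188.081) m.
P3 (29.5844°, 78.0031°) → (209690.825, 3276485.546) m.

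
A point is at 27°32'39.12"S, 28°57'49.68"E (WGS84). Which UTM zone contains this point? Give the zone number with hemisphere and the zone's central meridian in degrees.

Zone 35S, central meridian 27°

UTM zone = ⌊(λ + 180)/6⌋ + 1; 28.9638° ∈ [24°, 30°) → zone 35.
Hemisphere: S (φ < 0).
Central meridian λ₀ = 6×35 − 183 = 27°.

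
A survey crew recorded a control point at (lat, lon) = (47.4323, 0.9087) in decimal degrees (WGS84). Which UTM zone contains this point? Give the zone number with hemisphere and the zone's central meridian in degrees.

Zone 31N, central meridian 3°

UTM zone = ⌊(λ + 180)/6⌋ + 1; 0.9087° ∈ [0°, 6°) → zone 31.
Hemisphere: N (φ ≥ 0).
Central meridian λ₀ = 6×31 − 183 = 3°.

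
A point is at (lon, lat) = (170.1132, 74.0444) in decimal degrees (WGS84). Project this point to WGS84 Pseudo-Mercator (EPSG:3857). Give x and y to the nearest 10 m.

x 18936910 m, y 12533500 m

Web Mercator is spherical with R = a = 6378137 m.
x = R·λ = 6378137 × 2.969035441 = 18936914.801 m.
y = R·ln tan(π/4 + φ/2) = 6378137 × 1.965072398 = 12533500.967 m.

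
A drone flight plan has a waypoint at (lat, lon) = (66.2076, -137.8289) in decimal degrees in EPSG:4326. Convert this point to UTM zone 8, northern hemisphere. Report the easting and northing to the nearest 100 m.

E 372700 m, N 7345900 m

Zone 8 central meridian λ₀ = 6×8 − 183 = -135°; Δλ = -2.8289°.
Transverse Mercator on WGS84 with k₀ = 0.9996 gives E = 372685.410 m, N = 7345926.697 m.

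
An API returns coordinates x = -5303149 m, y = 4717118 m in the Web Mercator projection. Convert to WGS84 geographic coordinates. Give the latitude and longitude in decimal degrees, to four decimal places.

R = 6378137 m. λ = x/R = -47.63899801°.
φ = 2·arctan(exp(y/R)) − 90° = 2·arctan(2.09505) − 90° = 38.96820336°.

lat 38.9682°, lon -47.6390°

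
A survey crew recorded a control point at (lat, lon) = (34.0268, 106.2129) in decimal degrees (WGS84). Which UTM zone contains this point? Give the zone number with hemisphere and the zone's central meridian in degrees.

UTM zone = ⌊(λ + 180)/6⌋ + 1; 106.2129° ∈ [102°, 108°) → zone 48.
Hemisphere: N (φ ≥ 0).
Central meridian λ₀ = 6×48 − 183 = 105°.

Zone 48N, central meridian 105°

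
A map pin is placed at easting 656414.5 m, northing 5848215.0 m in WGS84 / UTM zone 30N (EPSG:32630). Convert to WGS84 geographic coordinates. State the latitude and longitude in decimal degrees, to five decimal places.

Zone 30N: λ₀ = -3°, k₀ = 0.9996, false easting 500000 m.
Meridian distance M = (N − FN)/k₀ = 5850555.2 m.
Inverse transverse Mercator on WGS84 gives φ = 52.76109959°, λ = -0.68189991°.

lat 52.76110°, lon -0.68190°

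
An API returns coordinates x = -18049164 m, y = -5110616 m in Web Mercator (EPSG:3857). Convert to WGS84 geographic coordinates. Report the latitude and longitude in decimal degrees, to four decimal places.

R = 6378137 m. λ = x/R = -162.13839887°.
φ = 2·arctan(exp(y/R)) − 90° = 2·arctan(0.44876) − 90° = -41.66289671°.

lat -41.6629°, lon -162.1384°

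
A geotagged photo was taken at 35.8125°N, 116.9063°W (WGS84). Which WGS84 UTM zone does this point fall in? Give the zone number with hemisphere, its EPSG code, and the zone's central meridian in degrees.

UTM zone = ⌊(λ + 180)/6⌋ + 1; -116.9063° ∈ [-120°, -114°) → zone 11.
Hemisphere: N (φ ≥ 0).
Central meridian λ₀ = 6×11 − 183 = -117°.
EPSG code: 32611.

Zone 11N (EPSG:32611), central meridian -117°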